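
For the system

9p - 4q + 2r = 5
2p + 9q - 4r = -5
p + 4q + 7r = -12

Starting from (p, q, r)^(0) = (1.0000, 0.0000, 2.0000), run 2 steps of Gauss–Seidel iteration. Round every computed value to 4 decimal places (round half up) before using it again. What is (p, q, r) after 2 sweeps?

(1.1164, -1.6510, -0.9303)

Iteration 1:
  p = (5 - (-4)·0.0000 - (2)·2.0000) / (9) = 0.1111
  q = (-5 - (2)·0.1111 - (-4)·2.0000) / (9) = 0.3086
  r = (-12 - (1)·0.1111 - (4)·0.3086) / (7) = -1.9065
Iteration 2:
  p = (5 - (-4)·0.3086 - (2)·-1.9065) / (9) = 1.1164
  q = (-5 - (2)·1.1164 - (-4)·-1.9065) / (9) = -1.6510
  r = (-12 - (1)·1.1164 - (4)·-1.6510) / (7) = -0.9303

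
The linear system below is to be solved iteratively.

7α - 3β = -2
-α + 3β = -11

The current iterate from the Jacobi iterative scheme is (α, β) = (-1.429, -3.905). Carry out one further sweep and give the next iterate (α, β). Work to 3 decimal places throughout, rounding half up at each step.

(-1.959, -4.143)

One sweep:
  α = (-2 - (-3)·-3.905) / (7) = -1.959
  β = (-11 - (-1)·-1.429) / (3) = -4.143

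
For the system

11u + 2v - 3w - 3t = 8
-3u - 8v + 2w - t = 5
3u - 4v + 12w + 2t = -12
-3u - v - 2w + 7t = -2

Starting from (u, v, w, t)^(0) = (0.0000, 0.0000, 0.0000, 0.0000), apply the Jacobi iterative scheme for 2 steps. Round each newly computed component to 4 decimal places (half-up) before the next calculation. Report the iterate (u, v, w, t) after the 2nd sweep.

Iteration 1:
  u = (8 - (2)·0.0000 - (-3)·0.0000 - (-3)·0.0000) / (11) = 0.7273
  v = (5 - (-3)·0.0000 - (2)·0.0000 - (-1)·0.0000) / (-8) = -0.6250
  w = (-12 - (3)·0.0000 - (-4)·0.0000 - (2)·0.0000) / (12) = -1.0000
  t = (-2 - (-3)·0.0000 - (-1)·0.0000 - (-2)·0.0000) / (7) = -0.2857
Iteration 2:
  u = (8 - (2)·-0.6250 - (-3)·-1.0000 - (-3)·-0.2857) / (11) = 0.4903
  v = (5 - (-3)·0.7273 - (2)·-1.0000 - (-1)·-0.2857) / (-8) = -1.1120
  w = (-12 - (3)·0.7273 - (-4)·-0.6250 - (2)·-0.2857) / (12) = -1.3425
  t = (-2 - (-3)·0.7273 - (-1)·-0.6250 - (-2)·-1.0000) / (7) = -0.3490

(0.4903, -1.1120, -1.3425, -0.3490)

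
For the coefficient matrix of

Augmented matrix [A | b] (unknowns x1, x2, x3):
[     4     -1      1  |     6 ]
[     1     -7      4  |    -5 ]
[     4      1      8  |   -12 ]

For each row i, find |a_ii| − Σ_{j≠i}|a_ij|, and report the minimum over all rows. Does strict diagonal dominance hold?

row 1: |4| − (1+1) = 2
row 2: |-7| − (1+4) = 2
row 3: |8| − (4+1) = 3
minimum over rows = 2 → strictly diagonally dominant (convergence guaranteed)

2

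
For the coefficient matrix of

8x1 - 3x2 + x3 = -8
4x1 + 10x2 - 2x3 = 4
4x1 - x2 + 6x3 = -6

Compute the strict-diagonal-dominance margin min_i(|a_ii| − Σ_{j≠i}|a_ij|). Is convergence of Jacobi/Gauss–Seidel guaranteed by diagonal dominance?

row 1: |8| − (3+1) = 4
row 2: |10| − (4+2) = 4
row 3: |6| − (4+1) = 1
minimum over rows = 1 → strictly diagonally dominant (convergence guaranteed)

1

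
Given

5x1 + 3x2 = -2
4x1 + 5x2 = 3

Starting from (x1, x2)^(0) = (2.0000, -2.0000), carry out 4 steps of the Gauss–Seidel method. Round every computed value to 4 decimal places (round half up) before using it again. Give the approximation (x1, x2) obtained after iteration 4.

(-1.2114, 1.5691)

Iteration 1:
  x1 = (-2 - (3)·-2.0000) / (5) = 0.8000
  x2 = (3 - (4)·0.8000) / (5) = -0.0400
Iteration 2:
  x1 = (-2 - (3)·-0.0400) / (5) = -0.3760
  x2 = (3 - (4)·-0.3760) / (5) = 0.9008
Iteration 3:
  x1 = (-2 - (3)·0.9008) / (5) = -0.9405
  x2 = (3 - (4)·-0.9405) / (5) = 1.3524
Iteration 4:
  x1 = (-2 - (3)·1.3524) / (5) = -1.2114
  x2 = (3 - (4)·-1.2114) / (5) = 1.5691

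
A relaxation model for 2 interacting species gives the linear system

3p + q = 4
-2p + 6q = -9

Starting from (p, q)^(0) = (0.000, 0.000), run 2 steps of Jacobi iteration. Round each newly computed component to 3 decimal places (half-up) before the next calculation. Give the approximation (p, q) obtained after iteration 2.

Iteration 1:
  p = (4 - (1)·0.000) / (3) = 1.333
  q = (-9 - (-2)·0.000) / (6) = -1.500
Iteration 2:
  p = (4 - (1)·-1.500) / (3) = 1.833
  q = (-9 - (-2)·1.333) / (6) = -1.056

(1.833, -1.056)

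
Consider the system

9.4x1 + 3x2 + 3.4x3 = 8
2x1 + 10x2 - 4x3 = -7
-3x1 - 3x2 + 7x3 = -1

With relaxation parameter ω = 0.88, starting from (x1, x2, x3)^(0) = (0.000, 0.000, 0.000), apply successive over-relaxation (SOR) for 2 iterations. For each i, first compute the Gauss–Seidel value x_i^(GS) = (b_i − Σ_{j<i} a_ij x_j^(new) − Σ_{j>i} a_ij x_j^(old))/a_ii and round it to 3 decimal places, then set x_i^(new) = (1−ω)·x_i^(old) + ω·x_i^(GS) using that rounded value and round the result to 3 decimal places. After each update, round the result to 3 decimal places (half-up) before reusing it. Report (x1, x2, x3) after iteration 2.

Iteration 1:
  x1: GS value = (8 - (3)·0.000 - (3.4)·0.000) / (9.4) = 0.851;  x1 ← (1−ω)·0.000 + ω·0.851 = 0.749
  x2: GS value = (-7 - (2)·0.749 - (-4)·0.000) / (10) = -0.850;  x2 ← (1−ω)·0.000 + ω·-0.850 = -0.748
  x3: GS value = (-1 - (-3)·0.749 - (-3)·-0.748) / (7) = -0.142;  x3 ← (1−ω)·0.000 + ω·-0.142 = -0.125
Iteration 2:
  x1: GS value = (8 - (3)·-0.748 - (3.4)·-0.125) / (9.4) = 1.135;  x1 ← (1−ω)·0.749 + ω·1.135 = 1.089
  x2: GS value = (-7 - (2)·1.089 - (-4)·-0.125) / (10) = -0.968;  x2 ← (1−ω)·-0.748 + ω·-0.968 = -0.942
  x3: GS value = (-1 - (-3)·1.089 - (-3)·-0.942) / (7) = -0.080;  x3 ← (1−ω)·-0.125 + ω·-0.080 = -0.085

(1.089, -0.942, -0.085)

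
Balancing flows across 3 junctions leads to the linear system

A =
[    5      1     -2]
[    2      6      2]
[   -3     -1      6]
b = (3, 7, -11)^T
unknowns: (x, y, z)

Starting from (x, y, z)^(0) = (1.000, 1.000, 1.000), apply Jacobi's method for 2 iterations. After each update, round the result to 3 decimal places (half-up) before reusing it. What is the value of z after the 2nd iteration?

Iteration 1:
  x = (3 - (1)·1.000 - (-2)·1.000) / (5) = 0.800
  y = (7 - (2)·1.000 - (2)·1.000) / (6) = 0.500
  z = (-11 - (-3)·1.000 - (-1)·1.000) / (6) = -1.167
Iteration 2:
  x = (3 - (1)·0.500 - (-2)·-1.167) / (5) = 0.033
  y = (7 - (2)·0.800 - (2)·-1.167) / (6) = 1.289
  z = (-11 - (-3)·0.800 - (-1)·0.500) / (6) = -1.350

-1.350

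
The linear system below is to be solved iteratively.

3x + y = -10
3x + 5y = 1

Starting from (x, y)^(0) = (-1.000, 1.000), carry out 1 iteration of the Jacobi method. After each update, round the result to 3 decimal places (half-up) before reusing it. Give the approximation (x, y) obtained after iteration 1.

Iteration 1:
  x = (-10 - (1)·1.000) / (3) = -3.667
  y = (1 - (3)·-1.000) / (5) = 0.800

(-3.667, 0.800)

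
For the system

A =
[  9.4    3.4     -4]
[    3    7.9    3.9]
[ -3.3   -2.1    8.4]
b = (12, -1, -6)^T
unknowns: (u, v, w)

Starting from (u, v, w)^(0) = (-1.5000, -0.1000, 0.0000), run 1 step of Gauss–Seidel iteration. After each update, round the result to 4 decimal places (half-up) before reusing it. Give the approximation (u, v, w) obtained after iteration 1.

Iteration 1:
  u = (12 - (3.4)·-0.1000 - (-4)·0.0000) / (9.4) = 1.3128
  v = (-1 - (3)·1.3128 - (3.9)·0.0000) / (7.9) = -0.6251
  w = (-6 - (-3.3)·1.3128 - (-2.1)·-0.6251) / (8.4) = -0.3548

(1.3128, -0.6251, -0.3548)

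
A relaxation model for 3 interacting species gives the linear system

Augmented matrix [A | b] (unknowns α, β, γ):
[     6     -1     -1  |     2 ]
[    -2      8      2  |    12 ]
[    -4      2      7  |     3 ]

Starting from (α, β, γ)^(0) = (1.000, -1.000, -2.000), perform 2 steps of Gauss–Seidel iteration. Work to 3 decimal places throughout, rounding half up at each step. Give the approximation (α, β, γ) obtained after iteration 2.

(0.622, 1.712, 0.295)

Iteration 1:
  α = (2 - (-1)·-1.000 - (-1)·-2.000) / (6) = -0.167
  β = (12 - (-2)·-0.167 - (2)·-2.000) / (8) = 1.958
  γ = (3 - (-4)·-0.167 - (2)·1.958) / (7) = -0.226
Iteration 2:
  α = (2 - (-1)·1.958 - (-1)·-0.226) / (6) = 0.622
  β = (12 - (-2)·0.622 - (2)·-0.226) / (8) = 1.712
  γ = (3 - (-4)·0.622 - (2)·1.712) / (7) = 0.295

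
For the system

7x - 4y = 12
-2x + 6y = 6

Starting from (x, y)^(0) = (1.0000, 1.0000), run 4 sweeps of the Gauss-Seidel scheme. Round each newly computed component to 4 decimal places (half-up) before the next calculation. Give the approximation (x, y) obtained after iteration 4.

Iteration 1:
  x = (12 - (-4)·1.0000) / (7) = 2.2857
  y = (6 - (-2)·2.2857) / (6) = 1.7619
Iteration 2:
  x = (12 - (-4)·1.7619) / (7) = 2.7211
  y = (6 - (-2)·2.7211) / (6) = 1.9070
Iteration 3:
  x = (12 - (-4)·1.9070) / (7) = 2.8040
  y = (6 - (-2)·2.8040) / (6) = 1.9347
Iteration 4:
  x = (12 - (-4)·1.9347) / (7) = 2.8198
  y = (6 - (-2)·2.8198) / (6) = 1.9399

(2.8198, 1.9399)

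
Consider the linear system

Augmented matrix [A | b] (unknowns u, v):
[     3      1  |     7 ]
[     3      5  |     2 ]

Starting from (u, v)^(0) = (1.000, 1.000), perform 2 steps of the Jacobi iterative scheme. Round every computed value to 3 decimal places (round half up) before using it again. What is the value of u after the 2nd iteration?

Iteration 1:
  u = (7 - (1)·1.000) / (3) = 2.000
  v = (2 - (3)·1.000) / (5) = -0.200
Iteration 2:
  u = (7 - (1)·-0.200) / (3) = 2.400
  v = (2 - (3)·2.000) / (5) = -0.800

2.400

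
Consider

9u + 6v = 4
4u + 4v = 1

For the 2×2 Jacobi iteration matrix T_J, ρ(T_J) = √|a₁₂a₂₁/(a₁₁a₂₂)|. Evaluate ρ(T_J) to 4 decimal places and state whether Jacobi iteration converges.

a₁₂a₂₁/(a₁₁a₂₂) = (6)·(4) / ((9)·(4)) = 0.666667
ρ = √|0.666667| = √0.666667 = 0.8165
ρ < 1, so Jacobi converges

0.8165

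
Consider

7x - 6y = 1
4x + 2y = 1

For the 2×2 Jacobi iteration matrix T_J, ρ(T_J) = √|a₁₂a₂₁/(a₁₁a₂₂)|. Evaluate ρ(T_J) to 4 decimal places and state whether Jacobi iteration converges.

a₁₂a₂₁/(a₁₁a₂₂) = (-6)·(4) / ((7)·(2)) = -1.714286
ρ = √|-1.714286| = √1.714286 = 1.3093
ρ > 1, so Jacobi diverges

1.3093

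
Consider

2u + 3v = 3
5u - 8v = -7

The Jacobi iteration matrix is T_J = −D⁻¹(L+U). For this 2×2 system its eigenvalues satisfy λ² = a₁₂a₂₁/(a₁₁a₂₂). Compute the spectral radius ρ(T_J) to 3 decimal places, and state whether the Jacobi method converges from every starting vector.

0.968

a₁₂a₂₁/(a₁₁a₂₂) = (3)·(5) / ((2)·(-8)) = -0.937500
ρ = √|-0.937500| = √0.937500 = 0.968
ρ < 1, so Jacobi converges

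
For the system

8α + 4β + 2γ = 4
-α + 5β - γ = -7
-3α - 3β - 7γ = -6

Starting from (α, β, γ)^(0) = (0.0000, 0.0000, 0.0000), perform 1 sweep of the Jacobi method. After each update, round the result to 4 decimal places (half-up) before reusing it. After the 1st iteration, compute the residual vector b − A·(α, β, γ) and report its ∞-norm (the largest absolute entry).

3.8858

Iteration 1:
  α = (4 - (4)·0.0000 - (2)·0.0000) / (8) = 0.5000
  β = (-7 - (-1)·0.0000 - (-1)·0.0000) / (5) = -1.4000
  γ = (-6 - (-3)·0.0000 - (-3)·0.0000) / (-7) = 0.8571
Residual b − A·x = (3.8858, 1.3571, -2.7003); ∞-norm = 3.8858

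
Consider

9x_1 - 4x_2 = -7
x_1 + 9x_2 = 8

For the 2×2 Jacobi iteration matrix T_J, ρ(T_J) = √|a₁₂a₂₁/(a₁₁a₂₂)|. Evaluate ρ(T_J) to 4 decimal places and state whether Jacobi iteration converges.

0.2222

a₁₂a₂₁/(a₁₁a₂₂) = (-4)·(1) / ((9)·(9)) = -0.049383
ρ = √|-0.049383| = √0.049383 = 0.2222
ρ < 1, so Jacobi converges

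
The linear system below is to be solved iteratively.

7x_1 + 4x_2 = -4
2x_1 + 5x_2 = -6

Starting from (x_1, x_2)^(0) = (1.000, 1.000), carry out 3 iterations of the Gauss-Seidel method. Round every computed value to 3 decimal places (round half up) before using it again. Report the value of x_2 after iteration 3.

-1.232

Iteration 1:
  x_1 = (-4 - (4)·1.000) / (7) = -1.143
  x_2 = (-6 - (2)·-1.143) / (5) = -0.743
Iteration 2:
  x_1 = (-4 - (4)·-0.743) / (7) = -0.147
  x_2 = (-6 - (2)·-0.147) / (5) = -1.141
Iteration 3:
  x_1 = (-4 - (4)·-1.141) / (7) = 0.081
  x_2 = (-6 - (2)·0.081) / (5) = -1.232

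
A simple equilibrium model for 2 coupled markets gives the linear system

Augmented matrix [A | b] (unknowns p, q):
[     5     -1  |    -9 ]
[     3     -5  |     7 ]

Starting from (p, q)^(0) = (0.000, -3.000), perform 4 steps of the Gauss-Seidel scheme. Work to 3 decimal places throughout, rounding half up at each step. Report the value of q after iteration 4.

Iteration 1:
  p = (-9 - (-1)·-3.000) / (5) = -2.400
  q = (7 - (3)·-2.400) / (-5) = -2.840
Iteration 2:
  p = (-9 - (-1)·-2.840) / (5) = -2.368
  q = (7 - (3)·-2.368) / (-5) = -2.821
Iteration 3:
  p = (-9 - (-1)·-2.821) / (5) = -2.364
  q = (7 - (3)·-2.364) / (-5) = -2.818
Iteration 4:
  p = (-9 - (-1)·-2.818) / (5) = -2.364
  q = (7 - (3)·-2.364) / (-5) = -2.818

-2.818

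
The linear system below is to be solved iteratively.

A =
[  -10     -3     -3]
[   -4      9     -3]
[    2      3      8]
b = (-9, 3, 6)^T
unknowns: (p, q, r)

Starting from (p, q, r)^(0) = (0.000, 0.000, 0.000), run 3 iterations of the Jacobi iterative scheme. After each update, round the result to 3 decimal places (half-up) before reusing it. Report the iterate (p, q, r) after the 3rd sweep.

(0.485, 0.722, 0.238)

Iteration 1:
  p = (-9 - (-3)·0.000 - (-3)·0.000) / (-10) = 0.900
  q = (3 - (-4)·0.000 - (-3)·0.000) / (9) = 0.333
  r = (6 - (2)·0.000 - (3)·0.000) / (8) = 0.750
Iteration 2:
  p = (-9 - (-3)·0.333 - (-3)·0.750) / (-10) = 0.575
  q = (3 - (-4)·0.900 - (-3)·0.750) / (9) = 0.983
  r = (6 - (2)·0.900 - (3)·0.333) / (8) = 0.400
Iteration 3:
  p = (-9 - (-3)·0.983 - (-3)·0.400) / (-10) = 0.485
  q = (3 - (-4)·0.575 - (-3)·0.400) / (9) = 0.722
  r = (6 - (2)·0.575 - (3)·0.983) / (8) = 0.238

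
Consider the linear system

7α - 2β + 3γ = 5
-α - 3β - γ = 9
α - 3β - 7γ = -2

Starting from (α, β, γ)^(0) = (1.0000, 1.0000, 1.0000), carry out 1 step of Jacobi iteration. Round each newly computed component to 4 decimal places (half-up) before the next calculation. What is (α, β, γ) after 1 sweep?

Iteration 1:
  α = (5 - (-2)·1.0000 - (3)·1.0000) / (7) = 0.5714
  β = (9 - (-1)·1.0000 - (-1)·1.0000) / (-3) = -3.6667
  γ = (-2 - (1)·1.0000 - (-3)·1.0000) / (-7) = 0.0000

(0.5714, -3.6667, 0.0000)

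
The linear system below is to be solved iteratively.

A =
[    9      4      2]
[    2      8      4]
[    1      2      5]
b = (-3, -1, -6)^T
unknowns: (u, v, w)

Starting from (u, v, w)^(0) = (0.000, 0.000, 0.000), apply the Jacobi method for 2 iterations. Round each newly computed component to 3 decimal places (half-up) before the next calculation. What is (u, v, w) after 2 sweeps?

(-0.011, 0.558, -1.083)

Iteration 1:
  u = (-3 - (4)·0.000 - (2)·0.000) / (9) = -0.333
  v = (-1 - (2)·0.000 - (4)·0.000) / (8) = -0.125
  w = (-6 - (1)·0.000 - (2)·0.000) / (5) = -1.200
Iteration 2:
  u = (-3 - (4)·-0.125 - (2)·-1.200) / (9) = -0.011
  v = (-1 - (2)·-0.333 - (4)·-1.200) / (8) = 0.558
  w = (-6 - (1)·-0.333 - (2)·-0.125) / (5) = -1.083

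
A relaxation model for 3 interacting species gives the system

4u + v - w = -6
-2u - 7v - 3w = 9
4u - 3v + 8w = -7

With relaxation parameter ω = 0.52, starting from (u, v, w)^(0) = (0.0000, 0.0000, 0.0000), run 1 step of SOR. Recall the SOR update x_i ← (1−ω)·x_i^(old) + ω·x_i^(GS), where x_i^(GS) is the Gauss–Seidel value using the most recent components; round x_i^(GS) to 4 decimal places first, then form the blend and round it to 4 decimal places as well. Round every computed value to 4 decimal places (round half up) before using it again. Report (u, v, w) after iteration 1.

Iteration 1:
  u: GS value = (-6 - (1)·0.0000 - (-1)·0.0000) / (4) = -1.5000;  u ← (1−ω)·0.0000 + ω·-1.5000 = -0.7800
  v: GS value = (9 - (-2)·-0.7800 - (-3)·0.0000) / (-7) = -1.0629;  v ← (1−ω)·0.0000 + ω·-1.0629 = -0.5527
  w: GS value = (-7 - (4)·-0.7800 - (-3)·-0.5527) / (8) = -0.6923;  w ← (1−ω)·0.0000 + ω·-0.6923 = -0.3600

(-0.7800, -0.5527, -0.3600)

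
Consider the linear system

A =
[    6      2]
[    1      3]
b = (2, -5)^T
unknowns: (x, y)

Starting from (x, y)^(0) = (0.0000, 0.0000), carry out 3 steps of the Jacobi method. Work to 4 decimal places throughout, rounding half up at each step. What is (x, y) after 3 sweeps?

(0.9259, -1.9630)

Iteration 1:
  x = (2 - (2)·0.0000) / (6) = 0.3333
  y = (-5 - (1)·0.0000) / (3) = -1.6667
Iteration 2:
  x = (2 - (2)·-1.6667) / (6) = 0.8889
  y = (-5 - (1)·0.3333) / (3) = -1.7778
Iteration 3:
  x = (2 - (2)·-1.7778) / (6) = 0.9259
  y = (-5 - (1)·0.8889) / (3) = -1.9630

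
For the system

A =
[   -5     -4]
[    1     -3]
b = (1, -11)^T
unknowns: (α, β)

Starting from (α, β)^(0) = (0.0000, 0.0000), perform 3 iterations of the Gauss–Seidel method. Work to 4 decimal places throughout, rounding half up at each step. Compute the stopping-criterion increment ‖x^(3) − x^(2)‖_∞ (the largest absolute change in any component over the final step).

0.7680

Iteration 1:
  α = (1 - (-4)·0.0000) / (-5) = -0.2000
  β = (-11 - (1)·-0.2000) / (-3) = 3.6000
Iteration 2:
  α = (1 - (-4)·3.6000) / (-5) = -3.0800
  β = (-11 - (1)·-3.0800) / (-3) = 2.6400
Iteration 3:
  α = (1 - (-4)·2.6400) / (-5) = -2.3120
  β = (-11 - (1)·-2.3120) / (-3) = 2.8960
Change: (0.7680, 0.2560) → max |·| = 0.7680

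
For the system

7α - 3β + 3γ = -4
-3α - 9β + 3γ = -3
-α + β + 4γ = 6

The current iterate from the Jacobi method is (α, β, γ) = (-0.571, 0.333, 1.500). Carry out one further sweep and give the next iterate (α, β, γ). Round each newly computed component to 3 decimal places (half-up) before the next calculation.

(-1.072, 1.024, 1.274)

One sweep:
  α = (-4 - (-3)·0.333 - (3)·1.500) / (7) = -1.072
  β = (-3 - (-3)·-0.571 - (3)·1.500) / (-9) = 1.024
  γ = (6 - (-1)·-0.571 - (1)·0.333) / (4) = 1.274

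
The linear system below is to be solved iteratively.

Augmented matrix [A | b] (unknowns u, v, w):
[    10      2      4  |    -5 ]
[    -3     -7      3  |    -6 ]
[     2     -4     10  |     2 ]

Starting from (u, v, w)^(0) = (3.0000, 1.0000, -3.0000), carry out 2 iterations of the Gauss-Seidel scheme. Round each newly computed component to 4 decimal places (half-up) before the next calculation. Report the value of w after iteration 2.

0.6305

Iteration 1:
  u = (-5 - (2)·1.0000 - (4)·-3.0000) / (10) = 0.5000
  v = (-6 - (-3)·0.5000 - (3)·-3.0000) / (-7) = -0.6429
  w = (2 - (2)·0.5000 - (-4)·-0.6429) / (10) = -0.1572
Iteration 2:
  u = (-5 - (2)·-0.6429 - (4)·-0.1572) / (10) = -0.3085
  v = (-6 - (-3)·-0.3085 - (3)·-0.1572) / (-7) = 0.9220
  w = (2 - (2)·-0.3085 - (-4)·0.9220) / (10) = 0.6305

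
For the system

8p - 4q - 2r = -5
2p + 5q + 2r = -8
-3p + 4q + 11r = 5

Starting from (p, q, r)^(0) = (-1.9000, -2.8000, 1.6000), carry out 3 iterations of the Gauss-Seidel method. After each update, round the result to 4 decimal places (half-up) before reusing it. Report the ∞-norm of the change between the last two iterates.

Iteration 1:
  p = (-5 - (-4)·-2.8000 - (-2)·1.6000) / (8) = -1.6250
  q = (-8 - (2)·-1.6250 - (2)·1.6000) / (5) = -1.5900
  r = (5 - (-3)·-1.6250 - (4)·-1.5900) / (11) = 0.5895
Iteration 2:
  p = (-5 - (-4)·-1.5900 - (-2)·0.5895) / (8) = -1.2726
  q = (-8 - (2)·-1.2726 - (2)·0.5895) / (5) = -1.3268
  r = (5 - (-3)·-1.2726 - (4)·-1.3268) / (11) = 0.5899
Iteration 3:
  p = (-5 - (-4)·-1.3268 - (-2)·0.5899) / (8) = -1.1409
  q = (-8 - (2)·-1.1409 - (2)·0.5899) / (5) = -1.3796
  r = (5 - (-3)·-1.1409 - (4)·-1.3796) / (11) = 0.6451
Change: (0.1317, -0.0528, 0.0552) → max |·| = 0.1317

0.1317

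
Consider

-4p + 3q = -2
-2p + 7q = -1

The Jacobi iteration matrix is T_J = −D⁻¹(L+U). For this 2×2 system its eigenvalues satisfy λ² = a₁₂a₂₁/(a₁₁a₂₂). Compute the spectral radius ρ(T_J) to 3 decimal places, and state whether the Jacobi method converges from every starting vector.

0.463

a₁₂a₂₁/(a₁₁a₂₂) = (3)·(-2) / ((-4)·(7)) = 0.214286
ρ = √|0.214286| = √0.214286 = 0.463
ρ < 1, so Jacobi converges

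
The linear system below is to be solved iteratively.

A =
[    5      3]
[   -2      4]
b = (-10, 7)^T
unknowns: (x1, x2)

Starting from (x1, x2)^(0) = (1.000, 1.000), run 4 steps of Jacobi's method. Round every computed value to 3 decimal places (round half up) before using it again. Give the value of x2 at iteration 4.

Iteration 1:
  x1 = (-10 - (3)·1.000) / (5) = -2.600
  x2 = (7 - (-2)·1.000) / (4) = 2.250
Iteration 2:
  x1 = (-10 - (3)·2.250) / (5) = -3.350
  x2 = (7 - (-2)·-2.600) / (4) = 0.450
Iteration 3:
  x1 = (-10 - (3)·0.450) / (5) = -2.270
  x2 = (7 - (-2)·-3.350) / (4) = 0.075
Iteration 4:
  x1 = (-10 - (3)·0.075) / (5) = -2.045
  x2 = (7 - (-2)·-2.270) / (4) = 0.615

0.615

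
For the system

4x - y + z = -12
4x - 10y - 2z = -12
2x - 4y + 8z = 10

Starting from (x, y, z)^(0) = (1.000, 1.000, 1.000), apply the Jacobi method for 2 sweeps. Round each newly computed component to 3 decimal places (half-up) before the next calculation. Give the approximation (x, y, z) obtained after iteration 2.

Iteration 1:
  x = (-12 - (-1)·1.000 - (1)·1.000) / (4) = -3.000
  y = (-12 - (4)·1.000 - (-2)·1.000) / (-10) = 1.400
  z = (10 - (2)·1.000 - (-4)·1.000) / (8) = 1.500
Iteration 2:
  x = (-12 - (-1)·1.400 - (1)·1.500) / (4) = -3.025
  y = (-12 - (4)·-3.000 - (-2)·1.500) / (-10) = -0.300
  z = (10 - (2)·-3.000 - (-4)·1.400) / (8) = 2.700

(-3.025, -0.300, 2.700)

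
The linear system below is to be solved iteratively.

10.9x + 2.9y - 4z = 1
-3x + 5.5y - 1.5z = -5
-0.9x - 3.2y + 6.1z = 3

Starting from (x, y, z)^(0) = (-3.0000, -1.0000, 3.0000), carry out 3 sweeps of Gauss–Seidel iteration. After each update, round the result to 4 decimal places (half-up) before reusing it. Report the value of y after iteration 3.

-0.6521

Iteration 1:
  x = (1 - (2.9)·-1.0000 - (-4)·3.0000) / (10.9) = 1.4587
  y = (-5 - (-3)·1.4587 - (-1.5)·3.0000) / (5.5) = 0.7047
  z = (3 - (-0.9)·1.4587 - (-3.2)·0.7047) / (6.1) = 1.0767
Iteration 2:
  x = (1 - (2.9)·0.7047 - (-4)·1.0767) / (10.9) = 0.2994
  y = (-5 - (-3)·0.2994 - (-1.5)·1.0767) / (5.5) = -0.4521
  z = (3 - (-0.9)·0.2994 - (-3.2)·-0.4521) / (6.1) = 0.2988
Iteration 3:
  x = (1 - (2.9)·-0.4521 - (-4)·0.2988) / (10.9) = 0.3217
  y = (-5 - (-3)·0.3217 - (-1.5)·0.2988) / (5.5) = -0.6521
  z = (3 - (-0.9)·0.3217 - (-3.2)·-0.6521) / (6.1) = 0.1972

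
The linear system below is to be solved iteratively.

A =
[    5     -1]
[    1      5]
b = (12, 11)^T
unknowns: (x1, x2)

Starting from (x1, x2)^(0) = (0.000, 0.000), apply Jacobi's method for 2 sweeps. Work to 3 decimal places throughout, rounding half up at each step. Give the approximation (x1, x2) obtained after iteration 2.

Iteration 1:
  x1 = (12 - (-1)·0.000) / (5) = 2.400
  x2 = (11 - (1)·0.000) / (5) = 2.200
Iteration 2:
  x1 = (12 - (-1)·2.200) / (5) = 2.840
  x2 = (11 - (1)·2.400) / (5) = 1.720

(2.840, 1.720)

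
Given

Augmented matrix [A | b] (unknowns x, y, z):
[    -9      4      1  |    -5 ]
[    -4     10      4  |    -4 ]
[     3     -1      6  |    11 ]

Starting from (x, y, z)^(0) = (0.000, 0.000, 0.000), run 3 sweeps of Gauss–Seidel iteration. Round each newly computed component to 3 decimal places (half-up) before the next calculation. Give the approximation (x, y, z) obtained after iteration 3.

(0.375, -0.804, 1.512)

Iteration 1:
  x = (-5 - (4)·0.000 - (1)·0.000) / (-9) = 0.556
  y = (-4 - (-4)·0.556 - (4)·0.000) / (10) = -0.178
  z = (11 - (3)·0.556 - (-1)·-0.178) / (6) = 1.526
Iteration 2:
  x = (-5 - (4)·-0.178 - (1)·1.526) / (-9) = 0.646
  y = (-4 - (-4)·0.646 - (4)·1.526) / (10) = -0.752
  z = (11 - (3)·0.646 - (-1)·-0.752) / (6) = 1.385
Iteration 3:
  x = (-5 - (4)·-0.752 - (1)·1.385) / (-9) = 0.375
  y = (-4 - (-4)·0.375 - (4)·1.385) / (10) = -0.804
  z = (11 - (3)·0.375 - (-1)·-0.804) / (6) = 1.512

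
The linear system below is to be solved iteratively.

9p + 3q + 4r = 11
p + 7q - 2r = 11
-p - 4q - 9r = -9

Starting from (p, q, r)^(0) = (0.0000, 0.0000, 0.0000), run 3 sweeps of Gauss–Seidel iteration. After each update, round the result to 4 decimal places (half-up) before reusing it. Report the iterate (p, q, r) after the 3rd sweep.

Iteration 1:
  p = (11 - (3)·0.0000 - (4)·0.0000) / (9) = 1.2222
  q = (11 - (1)·1.2222 - (-2)·0.0000) / (7) = 1.3968
  r = (-9 - (-1)·1.2222 - (-4)·1.3968) / (-9) = 0.2434
Iteration 2:
  p = (11 - (3)·1.3968 - (4)·0.2434) / (9) = 0.6484
  q = (11 - (1)·0.6484 - (-2)·0.2434) / (7) = 1.5483
  r = (-9 - (-1)·0.6484 - (-4)·1.5483) / (-9) = 0.2398
Iteration 3:
  p = (11 - (3)·1.5483 - (4)·0.2398) / (9) = 0.5995
  q = (11 - (1)·0.5995 - (-2)·0.2398) / (7) = 1.5543
  r = (-9 - (-1)·0.5995 - (-4)·1.5543) / (-9) = 0.2426

(0.5995, 1.5543, 0.2426)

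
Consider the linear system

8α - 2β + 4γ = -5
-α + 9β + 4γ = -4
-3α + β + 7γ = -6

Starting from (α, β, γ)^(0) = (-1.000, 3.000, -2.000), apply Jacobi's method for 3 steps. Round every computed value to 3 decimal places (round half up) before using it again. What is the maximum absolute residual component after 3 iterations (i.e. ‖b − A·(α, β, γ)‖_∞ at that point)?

Iteration 1:
  α = (-5 - (-2)·3.000 - (4)·-2.000) / (8) = 1.125
  β = (-4 - (-1)·-1.000 - (4)·-2.000) / (9) = 0.333
  γ = (-6 - (-3)·-1.000 - (1)·3.000) / (7) = -1.714
Iteration 2:
  α = (-5 - (-2)·0.333 - (4)·-1.714) / (8) = 0.315
  β = (-4 - (-1)·1.125 - (4)·-1.714) / (9) = 0.442
  γ = (-6 - (-3)·1.125 - (1)·0.333) / (7) = -0.423
Iteration 3:
  α = (-5 - (-2)·0.442 - (4)·-0.423) / (8) = -0.303
  β = (-4 - (-1)·0.315 - (4)·-0.423) / (9) = -0.221
  γ = (-6 - (-3)·0.315 - (1)·0.442) / (7) = -0.785
Residual b − A·x = (0.122, 0.826, -1.193); ∞-norm = 1.193

1.193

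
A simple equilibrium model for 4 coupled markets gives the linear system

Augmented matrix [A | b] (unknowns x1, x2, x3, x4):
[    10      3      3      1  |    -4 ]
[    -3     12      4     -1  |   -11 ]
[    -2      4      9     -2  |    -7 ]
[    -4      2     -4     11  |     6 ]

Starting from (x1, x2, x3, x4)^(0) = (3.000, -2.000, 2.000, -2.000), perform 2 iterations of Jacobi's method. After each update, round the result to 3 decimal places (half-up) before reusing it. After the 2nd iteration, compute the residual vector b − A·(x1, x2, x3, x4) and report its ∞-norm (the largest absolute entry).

5.046

Iteration 1:
  x1 = (-4 - (3)·-2.000 - (3)·2.000 - (1)·-2.000) / (10) = -0.200
  x2 = (-11 - (-3)·3.000 - (4)·2.000 - (-1)·-2.000) / (12) = -1.000
  x3 = (-7 - (-2)·3.000 - (4)·-2.000 - (-2)·-2.000) / (9) = 0.333
  x4 = (6 - (-4)·3.000 - (2)·-2.000 - (-4)·2.000) / (11) = 2.727
Iteration 2:
  x1 = (-4 - (3)·-1.000 - (3)·0.333 - (1)·2.727) / (10) = -0.473
  x2 = (-11 - (-3)·-0.200 - (4)·0.333 - (-1)·2.727) / (12) = -0.850
  x3 = (-7 - (-2)·-0.200 - (4)·-1.000 - (-2)·2.727) / (9) = 0.228
  x4 = (6 - (-4)·-0.200 - (2)·-1.000 - (-4)·0.333) / (11) = 0.776
Residual b − A·x = (1.820, -2.355, -5.046, -1.816); ∞-norm = 5.046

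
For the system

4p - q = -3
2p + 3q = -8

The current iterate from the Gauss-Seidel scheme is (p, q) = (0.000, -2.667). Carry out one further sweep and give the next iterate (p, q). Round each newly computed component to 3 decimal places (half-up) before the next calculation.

(-1.417, -1.722)

One sweep:
  p = (-3 - (-1)·-2.667) / (4) = -1.417
  q = (-8 - (2)·-1.417) / (3) = -1.722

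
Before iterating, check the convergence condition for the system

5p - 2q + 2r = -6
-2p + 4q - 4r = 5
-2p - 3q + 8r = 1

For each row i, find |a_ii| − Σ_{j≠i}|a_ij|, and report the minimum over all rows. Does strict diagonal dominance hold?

row 1: |5| − (2+2) = 1
row 2: |4| − (2+4) = -2
row 3: |8| − (2+3) = 3
minimum over rows = -2 → not strictly diagonally dominant

-2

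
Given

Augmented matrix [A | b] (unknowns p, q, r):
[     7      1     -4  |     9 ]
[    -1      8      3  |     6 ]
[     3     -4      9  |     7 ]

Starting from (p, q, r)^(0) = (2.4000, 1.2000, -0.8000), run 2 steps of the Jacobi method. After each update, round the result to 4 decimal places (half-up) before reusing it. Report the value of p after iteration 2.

Iteration 1:
  p = (9 - (1)·1.2000 - (-4)·-0.8000) / (7) = 0.6571
  q = (6 - (-1)·2.4000 - (3)·-0.8000) / (8) = 1.3500
  r = (7 - (3)·2.4000 - (-4)·1.2000) / (9) = 0.5111
Iteration 2:
  p = (9 - (1)·1.3500 - (-4)·0.5111) / (7) = 1.3849
  q = (6 - (-1)·0.6571 - (3)·0.5111) / (8) = 0.6405
  r = (7 - (3)·0.6571 - (-4)·1.3500) / (9) = 1.1587

1.3849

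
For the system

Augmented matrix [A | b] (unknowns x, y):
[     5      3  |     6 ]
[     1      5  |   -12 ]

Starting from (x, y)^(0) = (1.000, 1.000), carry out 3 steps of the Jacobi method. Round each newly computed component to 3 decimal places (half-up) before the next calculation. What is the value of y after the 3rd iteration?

Iteration 1:
  x = (6 - (3)·1.000) / (5) = 0.600
  y = (-12 - (1)·1.000) / (5) = -2.600
Iteration 2:
  x = (6 - (3)·-2.600) / (5) = 2.760
  y = (-12 - (1)·0.600) / (5) = -2.520
Iteration 3:
  x = (6 - (3)·-2.520) / (5) = 2.712
  y = (-12 - (1)·2.760) / (5) = -2.952

-2.952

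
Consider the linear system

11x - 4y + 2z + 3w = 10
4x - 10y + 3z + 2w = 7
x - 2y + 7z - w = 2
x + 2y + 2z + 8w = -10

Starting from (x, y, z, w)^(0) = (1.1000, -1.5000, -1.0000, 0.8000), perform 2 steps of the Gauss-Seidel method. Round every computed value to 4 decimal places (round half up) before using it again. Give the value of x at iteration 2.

Iteration 1:
  x = (10 - (-4)·-1.5000 - (2)·-1.0000 - (3)·0.8000) / (11) = 0.3273
  y = (7 - (4)·0.3273 - (3)·-1.0000 - (2)·0.8000) / (-10) = -0.7091
  z = (2 - (1)·0.3273 - (-2)·-0.7091 - (-1)·0.8000) / (7) = 0.1506
  w = (-10 - (1)·0.3273 - (2)·-0.7091 - (2)·0.1506) / (8) = -1.1513
Iteration 2:
  x = (10 - (-4)·-0.7091 - (2)·0.1506 - (3)·-1.1513) / (11) = 0.9378
  y = (7 - (4)·0.9378 - (3)·0.1506 - (2)·-1.1513) / (-10) = -0.5100
  z = (2 - (1)·0.9378 - (-2)·-0.5100 - (-1)·-1.1513) / (7) = -0.1584
  w = (-10 - (1)·0.9378 - (2)·-0.5100 - (2)·-0.1584) / (8) = -1.2001

0.9378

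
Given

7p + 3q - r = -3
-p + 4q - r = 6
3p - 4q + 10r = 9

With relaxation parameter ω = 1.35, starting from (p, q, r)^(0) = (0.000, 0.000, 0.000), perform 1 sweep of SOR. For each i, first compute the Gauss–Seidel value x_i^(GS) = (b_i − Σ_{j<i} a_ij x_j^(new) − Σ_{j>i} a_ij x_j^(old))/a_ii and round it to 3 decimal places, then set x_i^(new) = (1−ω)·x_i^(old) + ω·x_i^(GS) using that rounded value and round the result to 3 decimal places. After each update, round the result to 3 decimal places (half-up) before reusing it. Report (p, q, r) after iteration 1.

(-0.579, 1.829, 2.437)

Iteration 1:
  p: GS value = (-3 - (3)·0.000 - (-1)·0.000) / (7) = -0.429;  p ← (1−ω)·0.000 + ω·-0.429 = -0.579
  q: GS value = (6 - (-1)·-0.579 - (-1)·0.000) / (4) = 1.355;  q ← (1−ω)·0.000 + ω·1.355 = 1.829
  r: GS value = (9 - (3)·-0.579 - (-4)·1.829) / (10) = 1.805;  r ← (1−ω)·0.000 + ω·1.805 = 2.437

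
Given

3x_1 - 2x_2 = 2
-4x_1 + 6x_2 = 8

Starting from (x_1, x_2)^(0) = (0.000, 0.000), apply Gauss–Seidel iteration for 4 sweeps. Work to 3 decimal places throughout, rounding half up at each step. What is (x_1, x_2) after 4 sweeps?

Iteration 1:
  x_1 = (2 - (-2)·0.000) / (3) = 0.667
  x_2 = (8 - (-4)·0.667) / (6) = 1.778
Iteration 2:
  x_1 = (2 - (-2)·1.778) / (3) = 1.852
  x_2 = (8 - (-4)·1.852) / (6) = 2.568
Iteration 3:
  x_1 = (2 - (-2)·2.568) / (3) = 2.379
  x_2 = (8 - (-4)·2.379) / (6) = 2.919
Iteration 4:
  x_1 = (2 - (-2)·2.919) / (3) = 2.613
  x_2 = (8 - (-4)·2.613) / (6) = 3.075

(2.613, 3.075)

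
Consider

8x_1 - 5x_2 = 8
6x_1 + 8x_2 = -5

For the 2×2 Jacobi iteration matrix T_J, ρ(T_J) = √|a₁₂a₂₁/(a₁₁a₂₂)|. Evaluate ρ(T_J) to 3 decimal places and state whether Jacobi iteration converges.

a₁₂a₂₁/(a₁₁a₂₂) = (-5)·(6) / ((8)·(8)) = -0.468750
ρ = √|-0.468750| = √0.468750 = 0.685
ρ < 1, so Jacobi converges

0.685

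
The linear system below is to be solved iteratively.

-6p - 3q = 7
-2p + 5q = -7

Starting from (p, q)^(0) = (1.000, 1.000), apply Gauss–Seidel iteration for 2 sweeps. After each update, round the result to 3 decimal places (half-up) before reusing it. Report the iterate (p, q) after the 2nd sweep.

(-0.133, -1.453)

Iteration 1:
  p = (7 - (-3)·1.000) / (-6) = -1.667
  q = (-7 - (-2)·-1.667) / (5) = -2.067
Iteration 2:
  p = (7 - (-3)·-2.067) / (-6) = -0.133
  q = (-7 - (-2)·-0.133) / (5) = -1.453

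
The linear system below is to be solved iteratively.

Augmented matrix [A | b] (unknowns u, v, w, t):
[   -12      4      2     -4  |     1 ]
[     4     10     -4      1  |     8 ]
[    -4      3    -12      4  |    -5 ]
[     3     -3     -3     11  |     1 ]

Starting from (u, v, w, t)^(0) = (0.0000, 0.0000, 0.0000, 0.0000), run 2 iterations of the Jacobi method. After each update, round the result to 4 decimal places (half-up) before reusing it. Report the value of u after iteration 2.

Iteration 1:
  u = (1 - (4)·0.0000 - (2)·0.0000 - (-4)·0.0000) / (-12) = -0.0833
  v = (8 - (4)·0.0000 - (-4)·0.0000 - (1)·0.0000) / (10) = 0.8000
  w = (-5 - (-4)·0.0000 - (3)·0.0000 - (4)·0.0000) / (-12) = 0.4167
  t = (1 - (3)·0.0000 - (-3)·0.0000 - (-3)·0.0000) / (11) = 0.0909
Iteration 2:
  u = (1 - (4)·0.8000 - (2)·0.4167 - (-4)·0.0909) / (-12) = 0.2225
  v = (8 - (4)·-0.0833 - (-4)·0.4167 - (1)·0.0909) / (10) = 0.9909
  w = (-5 - (-4)·-0.0833 - (3)·0.8000 - (4)·0.0909) / (-12) = 0.6747
  t = (1 - (3)·-0.0833 - (-3)·0.8000 - (-3)·0.4167) / (11) = 0.4455

0.2225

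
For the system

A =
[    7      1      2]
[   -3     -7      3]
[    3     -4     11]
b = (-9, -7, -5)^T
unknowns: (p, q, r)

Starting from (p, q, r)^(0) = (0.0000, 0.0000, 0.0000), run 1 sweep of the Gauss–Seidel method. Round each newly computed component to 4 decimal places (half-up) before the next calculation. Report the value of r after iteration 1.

Iteration 1:
  p = (-9 - (1)·0.0000 - (2)·0.0000) / (7) = -1.2857
  q = (-7 - (-3)·-1.2857 - (3)·0.0000) / (-7) = 1.5510
  r = (-5 - (3)·-1.2857 - (-4)·1.5510) / (11) = 0.4601

0.4601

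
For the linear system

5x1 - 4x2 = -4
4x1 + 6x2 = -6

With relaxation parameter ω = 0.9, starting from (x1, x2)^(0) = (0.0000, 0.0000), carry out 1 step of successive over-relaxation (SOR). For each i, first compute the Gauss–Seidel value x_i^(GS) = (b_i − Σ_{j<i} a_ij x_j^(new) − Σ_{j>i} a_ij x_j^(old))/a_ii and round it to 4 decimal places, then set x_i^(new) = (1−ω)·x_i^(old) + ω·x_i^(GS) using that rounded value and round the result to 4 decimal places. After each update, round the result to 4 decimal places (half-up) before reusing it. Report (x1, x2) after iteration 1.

Iteration 1:
  x1: GS value = (-4 - (-4)·0.0000) / (5) = -0.8000;  x1 ← (1−ω)·0.0000 + ω·-0.8000 = -0.7200
  x2: GS value = (-6 - (4)·-0.7200) / (6) = -0.5200;  x2 ← (1−ω)·0.0000 + ω·-0.5200 = -0.4680

(-0.7200, -0.4680)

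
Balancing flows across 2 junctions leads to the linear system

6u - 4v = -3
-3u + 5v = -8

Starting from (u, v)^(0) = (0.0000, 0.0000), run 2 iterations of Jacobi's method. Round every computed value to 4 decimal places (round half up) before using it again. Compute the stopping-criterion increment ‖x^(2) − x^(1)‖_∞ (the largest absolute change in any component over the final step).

1.0667

Iteration 1:
  u = (-3 - (-4)·0.0000) / (6) = -0.5000
  v = (-8 - (-3)·0.0000) / (5) = -1.6000
Iteration 2:
  u = (-3 - (-4)·-1.6000) / (6) = -1.5667
  v = (-8 - (-3)·-0.5000) / (5) = -1.9000
Change: (-1.0667, -0.3000) → max |·| = 1.0667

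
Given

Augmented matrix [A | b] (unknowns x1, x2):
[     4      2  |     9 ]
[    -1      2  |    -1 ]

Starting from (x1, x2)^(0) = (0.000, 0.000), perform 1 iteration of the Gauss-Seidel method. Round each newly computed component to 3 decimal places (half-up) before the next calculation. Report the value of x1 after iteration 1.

Iteration 1:
  x1 = (9 - (2)·0.000) / (4) = 2.250
  x2 = (-1 - (-1)·2.250) / (2) = 0.625

2.250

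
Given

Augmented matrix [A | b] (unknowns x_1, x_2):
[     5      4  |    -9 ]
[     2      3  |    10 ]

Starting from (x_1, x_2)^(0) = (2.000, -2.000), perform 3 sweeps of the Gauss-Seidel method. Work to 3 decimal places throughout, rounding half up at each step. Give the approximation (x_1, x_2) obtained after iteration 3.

Iteration 1:
  x_1 = (-9 - (4)·-2.000) / (5) = -0.200
  x_2 = (10 - (2)·-0.200) / (3) = 3.467
Iteration 2:
  x_1 = (-9 - (4)·3.467) / (5) = -4.574
  x_2 = (10 - (2)·-4.574) / (3) = 6.383
Iteration 3:
  x_1 = (-9 - (4)·6.383) / (5) = -6.906
  x_2 = (10 - (2)·-6.906) / (3) = 7.937

(-6.906, 7.937)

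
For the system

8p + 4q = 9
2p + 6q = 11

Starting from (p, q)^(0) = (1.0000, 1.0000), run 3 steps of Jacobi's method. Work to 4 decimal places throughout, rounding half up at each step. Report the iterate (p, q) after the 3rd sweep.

Iteration 1:
  p = (9 - (4)·1.0000) / (8) = 0.6250
  q = (11 - (2)·1.0000) / (6) = 1.5000
Iteration 2:
  p = (9 - (4)·1.5000) / (8) = 0.3750
  q = (11 - (2)·0.6250) / (6) = 1.6250
Iteration 3:
  p = (9 - (4)·1.6250) / (8) = 0.3125
  q = (11 - (2)·0.3750) / (6) = 1.7083

(0.3125, 1.7083)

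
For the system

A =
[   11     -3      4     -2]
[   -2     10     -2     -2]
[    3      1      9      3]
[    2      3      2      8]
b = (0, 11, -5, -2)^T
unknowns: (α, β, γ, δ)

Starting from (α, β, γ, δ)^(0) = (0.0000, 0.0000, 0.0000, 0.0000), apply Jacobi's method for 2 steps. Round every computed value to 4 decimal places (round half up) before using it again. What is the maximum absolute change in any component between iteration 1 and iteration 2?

0.4566

Iteration 1:
  α = (0 - (-3)·0.0000 - (4)·0.0000 - (-2)·0.0000) / (11) = 0.0000
  β = (11 - (-2)·0.0000 - (-2)·0.0000 - (-2)·0.0000) / (10) = 1.1000
  γ = (-5 - (3)·0.0000 - (1)·0.0000 - (3)·0.0000) / (9) = -0.5556
  δ = (-2 - (2)·0.0000 - (3)·0.0000 - (2)·0.0000) / (8) = -0.2500
Iteration 2:
  α = (0 - (-3)·1.1000 - (4)·-0.5556 - (-2)·-0.2500) / (11) = 0.4566
  β = (11 - (-2)·0.0000 - (-2)·-0.5556 - (-2)·-0.2500) / (10) = 0.9389
  γ = (-5 - (3)·0.0000 - (1)·1.1000 - (3)·-0.2500) / (9) = -0.5944
  δ = (-2 - (2)·0.0000 - (3)·1.1000 - (2)·-0.5556) / (8) = -0.5236
Change: (0.4566, -0.1611, -0.0388, -0.2736) → max |·| = 0.4566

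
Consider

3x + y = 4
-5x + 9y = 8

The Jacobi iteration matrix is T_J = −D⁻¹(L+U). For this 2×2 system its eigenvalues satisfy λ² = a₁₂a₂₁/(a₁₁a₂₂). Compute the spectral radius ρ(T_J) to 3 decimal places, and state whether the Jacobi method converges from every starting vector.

a₁₂a₂₁/(a₁₁a₂₂) = (1)·(-5) / ((3)·(9)) = -0.185185
ρ = √|-0.185185| = √0.185185 = 0.430
ρ < 1, so Jacobi converges

0.430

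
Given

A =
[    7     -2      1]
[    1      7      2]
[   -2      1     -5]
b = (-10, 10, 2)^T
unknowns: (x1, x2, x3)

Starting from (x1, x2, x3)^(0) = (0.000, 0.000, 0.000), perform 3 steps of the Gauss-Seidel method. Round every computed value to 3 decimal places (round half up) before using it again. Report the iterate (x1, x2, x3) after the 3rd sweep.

(-1.062, 1.495, 0.324)

Iteration 1:
  x1 = (-10 - (-2)·0.000 - (1)·0.000) / (7) = -1.429
  x2 = (10 - (1)·-1.429 - (2)·0.000) / (7) = 1.633
  x3 = (2 - (-2)·-1.429 - (1)·1.633) / (-5) = 0.498
Iteration 2:
  x1 = (-10 - (-2)·1.633 - (1)·0.498) / (7) = -1.033
  x2 = (10 - (1)·-1.033 - (2)·0.498) / (7) = 1.434
  x3 = (2 - (-2)·-1.033 - (1)·1.434) / (-5) = 0.300
Iteration 3:
  x1 = (-10 - (-2)·1.434 - (1)·0.300) / (7) = -1.062
  x2 = (10 - (1)·-1.062 - (2)·0.300) / (7) = 1.495
  x3 = (2 - (-2)·-1.062 - (1)·1.495) / (-5) = 0.324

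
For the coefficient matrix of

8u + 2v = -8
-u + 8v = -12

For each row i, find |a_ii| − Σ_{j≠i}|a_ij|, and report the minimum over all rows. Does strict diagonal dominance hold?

row 1: |8| − (2) = 6
row 2: |8| − (1) = 7
minimum over rows = 6 → strictly diagonally dominant (convergence guaranteed)

6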